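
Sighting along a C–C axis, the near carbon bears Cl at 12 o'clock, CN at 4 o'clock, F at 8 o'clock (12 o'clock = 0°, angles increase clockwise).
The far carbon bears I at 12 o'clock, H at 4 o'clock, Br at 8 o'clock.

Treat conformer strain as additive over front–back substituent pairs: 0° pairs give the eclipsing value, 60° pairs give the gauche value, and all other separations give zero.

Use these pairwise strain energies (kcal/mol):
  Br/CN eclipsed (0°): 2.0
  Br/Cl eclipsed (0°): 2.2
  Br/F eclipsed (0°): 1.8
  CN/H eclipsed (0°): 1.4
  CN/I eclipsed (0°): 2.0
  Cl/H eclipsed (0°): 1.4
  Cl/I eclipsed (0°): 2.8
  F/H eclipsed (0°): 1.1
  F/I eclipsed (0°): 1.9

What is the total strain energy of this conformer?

6.0 kcal/mol

This conformer (eclipsed): Cl–I eclipsed, CN–H eclipsed, F–Br eclipsed; 2.8 + 1.4 + 1.8 = 6.0 kcal/mol.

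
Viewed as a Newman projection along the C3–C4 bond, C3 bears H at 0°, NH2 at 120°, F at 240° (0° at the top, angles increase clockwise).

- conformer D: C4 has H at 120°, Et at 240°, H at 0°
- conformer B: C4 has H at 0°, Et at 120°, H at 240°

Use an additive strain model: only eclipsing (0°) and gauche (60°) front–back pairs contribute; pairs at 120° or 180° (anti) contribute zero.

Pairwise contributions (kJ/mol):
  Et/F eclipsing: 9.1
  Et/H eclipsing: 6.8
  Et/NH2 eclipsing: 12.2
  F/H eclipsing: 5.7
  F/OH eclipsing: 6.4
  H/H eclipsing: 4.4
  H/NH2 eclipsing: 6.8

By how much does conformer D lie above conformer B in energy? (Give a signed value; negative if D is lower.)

D (eclipsed): H(0°)/H(0°) eclipsed 4.4; NH2(120°)/H(120°) eclipsed 6.8; F(240°)/Et(240°) eclipsed 9.1 → 20.3 kJ/mol.
B (eclipsed): H(0°)/H(0°) eclipsed 4.4; NH2(120°)/Et(120°) eclipsed 12.2; F(240°)/H(240°) eclipsed 5.7 → 22.3 kJ/mol.
E(D) − E(B) = 20.3 − 22.3 = -2.0 kJ/mol.

-2.0 kJ/mol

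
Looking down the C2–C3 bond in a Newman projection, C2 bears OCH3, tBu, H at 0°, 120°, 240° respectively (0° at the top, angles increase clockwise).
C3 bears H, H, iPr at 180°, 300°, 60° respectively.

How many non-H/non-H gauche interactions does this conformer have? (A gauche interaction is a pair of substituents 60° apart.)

Non-H gauche pairs: OCH3(0°)/iPr(60°); tBu(120°)/iPr(60°) — 2 interactions.

2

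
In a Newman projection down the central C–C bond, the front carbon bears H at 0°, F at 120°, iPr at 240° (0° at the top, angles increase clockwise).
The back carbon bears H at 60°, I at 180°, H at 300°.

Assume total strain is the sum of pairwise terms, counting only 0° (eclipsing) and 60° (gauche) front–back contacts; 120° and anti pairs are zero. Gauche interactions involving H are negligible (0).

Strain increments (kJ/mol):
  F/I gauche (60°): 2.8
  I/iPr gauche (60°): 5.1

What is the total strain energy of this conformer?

7.9 kJ/mol

This conformer (staggered): F(120°)/I(180°) gauche 2.8; iPr(240°)/I(180°) gauche 5.1 → 7.9 kJ/mol.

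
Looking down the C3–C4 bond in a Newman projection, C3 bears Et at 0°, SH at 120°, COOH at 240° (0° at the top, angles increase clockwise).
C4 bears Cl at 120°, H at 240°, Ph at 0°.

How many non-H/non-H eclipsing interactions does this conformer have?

Non-H eclipsing pairs: Et(0°)/Ph(0°); SH(120°)/Cl(120°) — 2 interactions.

2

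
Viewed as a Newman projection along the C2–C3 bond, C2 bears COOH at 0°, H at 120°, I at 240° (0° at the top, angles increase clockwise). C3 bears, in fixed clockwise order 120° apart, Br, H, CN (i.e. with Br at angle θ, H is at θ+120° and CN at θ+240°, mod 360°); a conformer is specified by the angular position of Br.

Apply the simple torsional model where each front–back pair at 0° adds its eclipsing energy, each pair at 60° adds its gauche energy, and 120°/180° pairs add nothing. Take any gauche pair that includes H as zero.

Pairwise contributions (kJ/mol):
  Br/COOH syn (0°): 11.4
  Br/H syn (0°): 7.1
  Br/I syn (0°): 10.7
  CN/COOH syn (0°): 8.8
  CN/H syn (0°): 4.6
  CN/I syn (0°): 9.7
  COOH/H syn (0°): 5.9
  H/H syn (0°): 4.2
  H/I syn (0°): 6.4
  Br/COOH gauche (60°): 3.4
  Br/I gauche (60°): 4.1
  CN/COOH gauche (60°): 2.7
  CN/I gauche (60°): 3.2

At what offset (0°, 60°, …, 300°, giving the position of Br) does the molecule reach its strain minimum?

Br at 0° is eclipsed. COOH at 0° is eclipsed with Br at 0° (11.4); H at 120° is eclipsed with H at 120° (4.2); I at 240° is eclipsed with CN at 240° (9.7). Total 25.3 kJ/mol.
Br at 60° is staggered. COOH at 0° is gauche with Br at 60° (3.4); COOH at 0° is gauche with CN at 300° (2.7); I at 240° is gauche with CN at 300° (3.2). Total 9.3 kJ/mol.
Br at 120° is eclipsed. COOH at 0° is eclipsed with CN at 0° (8.8); H at 120° is eclipsed with Br at 120° (7.1); I at 240° is eclipsed with H at 240° (6.4). Total 22.3 kJ/mol.
Br at 180° is staggered. COOH at 0° is gauche with CN at 60° (2.7); I at 240° is gauche with Br at 180° (4.1). Total 6.8 kJ/mol.
Br at 240° is eclipsed. COOH at 0° is eclipsed with H at 0° (5.9); H at 120° is eclipsed with CN at 120° (4.6); I at 240° is eclipsed with Br at 240° (10.7). Total 21.2 kJ/mol.
Br at 300° is staggered. COOH at 0° is gauche with Br at 300° (3.4); I at 240° is gauche with Br at 300° (4.1); I at 240° is gauche with CN at 180° (3.2). Total 10.7 kJ/mol.
The minimum (6.8 kJ/mol) occurs with Br at 180°.

180°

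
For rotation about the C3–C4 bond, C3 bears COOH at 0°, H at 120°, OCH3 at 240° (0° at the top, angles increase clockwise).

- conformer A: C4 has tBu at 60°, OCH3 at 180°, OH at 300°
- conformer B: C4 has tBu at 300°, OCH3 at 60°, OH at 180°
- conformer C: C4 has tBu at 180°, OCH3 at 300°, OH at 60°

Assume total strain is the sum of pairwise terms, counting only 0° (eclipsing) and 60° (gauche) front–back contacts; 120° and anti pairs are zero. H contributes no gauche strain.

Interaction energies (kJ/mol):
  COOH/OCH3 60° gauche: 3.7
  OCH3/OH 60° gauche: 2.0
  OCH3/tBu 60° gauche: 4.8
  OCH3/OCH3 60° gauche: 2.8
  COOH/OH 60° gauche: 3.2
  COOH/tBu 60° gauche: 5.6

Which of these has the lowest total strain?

A is staggered. COOH at 0° is gauche with tBu at 60° (5.6); COOH at 0° is gauche with OH at 300° (3.2); OCH3 at 240° is gauche with OCH3 at 180° (2.8); OCH3 at 240° is gauche with OH at 300° (2.0). Total 13.6 kJ/mol.
B is staggered. COOH at 0° is gauche with tBu at 300° (5.6); COOH at 0° is gauche with OCH3 at 60° (3.7); OCH3 at 240° is gauche with tBu at 300° (4.8); OCH3 at 240° is gauche with OH at 180° (2.0). Total 16.1 kJ/mol.
C is staggered. COOH at 0° is gauche with OCH3 at 300° (3.7); COOH at 0° is gauche with OH at 60° (3.2); OCH3 at 240° is gauche with tBu at 180° (4.8); OCH3 at 240° is gauche with OCH3 at 300° (2.8). Total 14.5 kJ/mol.
A has the lowest total (13.6 kJ/mol).

A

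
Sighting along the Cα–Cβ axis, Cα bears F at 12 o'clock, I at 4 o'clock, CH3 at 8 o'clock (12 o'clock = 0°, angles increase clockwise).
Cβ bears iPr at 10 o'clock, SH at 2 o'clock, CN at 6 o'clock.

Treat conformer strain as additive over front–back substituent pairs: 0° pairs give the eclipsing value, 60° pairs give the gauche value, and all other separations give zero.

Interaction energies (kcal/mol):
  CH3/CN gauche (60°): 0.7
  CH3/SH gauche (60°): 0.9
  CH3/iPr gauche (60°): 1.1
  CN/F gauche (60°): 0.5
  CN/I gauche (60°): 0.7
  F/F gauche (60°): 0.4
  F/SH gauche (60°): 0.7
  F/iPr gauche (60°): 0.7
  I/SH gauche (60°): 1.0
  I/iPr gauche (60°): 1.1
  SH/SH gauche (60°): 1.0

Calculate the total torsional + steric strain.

This conformer (staggered): F–iPr gauche, F–SH gauche, I–SH gauche, I–CN gauche, CH3–iPr gauche, CH3–CN gauche; 0.7 + 0.7 + 1.0 + 0.7 + 1.1 + 0.7 = 4.9 kcal/mol.

4.9 kcal/mol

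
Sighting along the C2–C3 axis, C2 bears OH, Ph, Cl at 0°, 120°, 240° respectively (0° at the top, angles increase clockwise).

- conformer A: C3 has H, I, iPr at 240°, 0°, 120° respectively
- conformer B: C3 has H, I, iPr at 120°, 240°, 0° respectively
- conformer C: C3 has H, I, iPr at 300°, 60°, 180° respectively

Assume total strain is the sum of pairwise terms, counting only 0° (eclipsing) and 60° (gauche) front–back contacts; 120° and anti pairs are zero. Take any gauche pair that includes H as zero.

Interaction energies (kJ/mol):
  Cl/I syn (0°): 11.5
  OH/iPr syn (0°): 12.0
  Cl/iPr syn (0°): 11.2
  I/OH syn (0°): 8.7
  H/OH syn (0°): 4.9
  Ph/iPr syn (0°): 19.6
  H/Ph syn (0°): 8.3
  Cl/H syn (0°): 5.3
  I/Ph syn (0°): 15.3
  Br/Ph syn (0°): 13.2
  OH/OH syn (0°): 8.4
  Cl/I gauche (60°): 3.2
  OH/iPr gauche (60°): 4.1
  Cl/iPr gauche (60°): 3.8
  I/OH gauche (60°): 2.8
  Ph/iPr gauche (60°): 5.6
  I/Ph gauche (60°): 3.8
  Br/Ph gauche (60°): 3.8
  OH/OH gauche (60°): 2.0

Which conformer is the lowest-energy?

C

A (eclipsed): OH–I eclipsed, Ph–iPr eclipsed, Cl–H eclipsed; 8.7 + 19.6 + 5.3 = 33.6 kJ/mol.
B (eclipsed): OH–iPr eclipsed, Ph–H eclipsed, Cl–I eclipsed; 12.0 + 8.3 + 11.5 = 31.8 kJ/mol.
C (staggered): OH–I gauche, Ph–I gauche, Ph–iPr gauche, Cl–iPr gauche; 2.8 + 3.8 + 5.6 + 3.8 = 16.0 kJ/mol.
C has the lowest total (16.0 kJ/mol).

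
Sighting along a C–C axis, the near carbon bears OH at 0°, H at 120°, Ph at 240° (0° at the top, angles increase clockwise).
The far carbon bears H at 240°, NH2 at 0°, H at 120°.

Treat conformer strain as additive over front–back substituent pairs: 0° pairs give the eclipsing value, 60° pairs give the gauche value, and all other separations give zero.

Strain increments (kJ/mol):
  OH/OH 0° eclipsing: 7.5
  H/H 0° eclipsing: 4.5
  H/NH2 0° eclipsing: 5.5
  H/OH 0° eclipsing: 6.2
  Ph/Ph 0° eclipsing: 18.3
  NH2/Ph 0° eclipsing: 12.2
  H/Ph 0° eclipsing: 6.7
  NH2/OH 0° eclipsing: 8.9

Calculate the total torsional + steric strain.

20.1 kJ/mol

This conformer is eclipsed. OH at 0° is eclipsed with NH2 at 0° (8.9); H at 120° is eclipsed with H at 120° (4.5); Ph at 240° is eclipsed with H at 240° (6.7). Total 20.1 kJ/mol.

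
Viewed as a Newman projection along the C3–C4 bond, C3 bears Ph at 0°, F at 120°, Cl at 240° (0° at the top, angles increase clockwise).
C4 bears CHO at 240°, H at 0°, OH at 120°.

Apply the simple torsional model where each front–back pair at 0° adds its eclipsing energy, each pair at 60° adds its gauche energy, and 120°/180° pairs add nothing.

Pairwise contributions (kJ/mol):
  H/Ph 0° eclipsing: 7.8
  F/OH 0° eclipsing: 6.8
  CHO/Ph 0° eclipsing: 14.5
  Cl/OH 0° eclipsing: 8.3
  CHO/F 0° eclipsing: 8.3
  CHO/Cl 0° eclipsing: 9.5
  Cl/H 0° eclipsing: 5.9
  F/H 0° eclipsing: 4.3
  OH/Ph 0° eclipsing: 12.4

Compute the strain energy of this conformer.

24.1 kJ/mol

This conformer is eclipsed. Ph at 0° is eclipsed with H at 0° (7.8); F at 120° is eclipsed with OH at 120° (6.8); Cl at 240° is eclipsed with CHO at 240° (9.5). Total 24.1 kJ/mol.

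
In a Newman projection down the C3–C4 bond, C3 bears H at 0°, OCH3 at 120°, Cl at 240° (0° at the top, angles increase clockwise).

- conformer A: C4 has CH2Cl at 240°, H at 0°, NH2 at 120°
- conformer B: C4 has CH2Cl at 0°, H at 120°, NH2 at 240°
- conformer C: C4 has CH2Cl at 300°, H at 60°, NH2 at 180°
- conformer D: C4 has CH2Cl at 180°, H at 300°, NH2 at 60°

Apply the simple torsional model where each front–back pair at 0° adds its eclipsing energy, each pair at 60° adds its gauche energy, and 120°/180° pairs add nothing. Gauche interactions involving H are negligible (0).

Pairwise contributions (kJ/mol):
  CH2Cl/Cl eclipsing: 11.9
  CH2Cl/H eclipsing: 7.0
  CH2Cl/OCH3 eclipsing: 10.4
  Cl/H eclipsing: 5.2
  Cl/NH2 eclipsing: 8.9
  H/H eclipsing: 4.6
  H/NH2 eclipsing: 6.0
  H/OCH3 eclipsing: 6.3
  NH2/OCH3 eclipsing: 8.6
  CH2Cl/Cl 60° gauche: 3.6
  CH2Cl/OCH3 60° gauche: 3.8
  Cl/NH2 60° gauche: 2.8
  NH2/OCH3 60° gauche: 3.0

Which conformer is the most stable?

C

A (eclipsed): H–H eclipsed, OCH3–NH2 eclipsed, Cl–CH2Cl eclipsed; 4.6 + 8.6 + 11.9 = 25.1 kJ/mol.
B (eclipsed): H–CH2Cl eclipsed, OCH3–H eclipsed, Cl–NH2 eclipsed; 7.0 + 6.3 + 8.9 = 22.2 kJ/mol.
C (staggered): OCH3–NH2 gauche, Cl–CH2Cl gauche, Cl–NH2 gauche; 3.0 + 3.6 + 2.8 = 9.4 kJ/mol.
D (staggered): OCH3–CH2Cl gauche, OCH3–NH2 gauche, Cl–CH2Cl gauche; 3.8 + 3.0 + 3.6 = 10.4 kJ/mol.
C has the lowest total (9.4 kJ/mol).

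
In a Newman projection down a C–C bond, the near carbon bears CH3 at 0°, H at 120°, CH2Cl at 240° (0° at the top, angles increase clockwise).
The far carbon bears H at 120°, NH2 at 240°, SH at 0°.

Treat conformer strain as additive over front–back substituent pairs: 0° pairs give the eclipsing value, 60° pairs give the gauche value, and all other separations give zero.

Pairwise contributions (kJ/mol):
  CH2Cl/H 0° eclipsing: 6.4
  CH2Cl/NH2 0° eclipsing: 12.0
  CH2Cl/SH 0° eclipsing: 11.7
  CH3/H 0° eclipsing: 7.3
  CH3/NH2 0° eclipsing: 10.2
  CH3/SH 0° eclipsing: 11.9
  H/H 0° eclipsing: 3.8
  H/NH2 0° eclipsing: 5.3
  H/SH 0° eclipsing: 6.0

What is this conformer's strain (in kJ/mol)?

27.7 kJ/mol

This conformer (eclipsed): CH3–SH eclipsed, H–H eclipsed, CH2Cl–NH2 eclipsed; 11.9 + 3.8 + 12.0 = 27.7 kJ/mol.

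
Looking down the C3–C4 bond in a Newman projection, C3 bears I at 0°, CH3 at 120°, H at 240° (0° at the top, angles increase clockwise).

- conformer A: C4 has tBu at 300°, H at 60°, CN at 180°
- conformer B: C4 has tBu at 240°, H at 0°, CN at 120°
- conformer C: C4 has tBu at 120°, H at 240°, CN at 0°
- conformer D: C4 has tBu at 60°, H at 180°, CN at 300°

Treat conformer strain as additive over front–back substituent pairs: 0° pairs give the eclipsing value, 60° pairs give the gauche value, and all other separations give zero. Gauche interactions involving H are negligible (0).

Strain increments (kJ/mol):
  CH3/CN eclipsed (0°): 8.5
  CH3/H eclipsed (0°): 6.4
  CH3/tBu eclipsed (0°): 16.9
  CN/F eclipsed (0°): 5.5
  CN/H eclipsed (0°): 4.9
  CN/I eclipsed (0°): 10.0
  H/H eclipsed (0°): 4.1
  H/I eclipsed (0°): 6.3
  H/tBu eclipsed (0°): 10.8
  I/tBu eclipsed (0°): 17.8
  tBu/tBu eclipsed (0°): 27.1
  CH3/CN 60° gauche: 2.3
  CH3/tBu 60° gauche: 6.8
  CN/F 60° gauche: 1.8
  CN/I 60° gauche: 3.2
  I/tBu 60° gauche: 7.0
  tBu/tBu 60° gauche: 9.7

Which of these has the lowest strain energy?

A

A (staggered): I(0°)/tBu(300°) gauche 7.0; CH3(120°)/CN(180°) gauche 2.3 → 9.3 kJ/mol.
B (eclipsed): I(0°)/H(0°) eclipsed 6.3; CH3(120°)/CN(120°) eclipsed 8.5; H(240°)/tBu(240°) eclipsed 10.8 → 25.6 kJ/mol.
C (eclipsed): I(0°)/CN(0°) eclipsed 10.0; CH3(120°)/tBu(120°) eclipsed 16.9; H(240°)/H(240°) eclipsed 4.1 → 31.0 kJ/mol.
D (staggered): I(0°)/tBu(60°) gauche 7.0; I(0°)/CN(300°) gauche 3.2; CH3(120°)/tBu(60°) gauche 6.8 → 17.0 kJ/mol.
A has the lowest total (9.3 kJ/mol).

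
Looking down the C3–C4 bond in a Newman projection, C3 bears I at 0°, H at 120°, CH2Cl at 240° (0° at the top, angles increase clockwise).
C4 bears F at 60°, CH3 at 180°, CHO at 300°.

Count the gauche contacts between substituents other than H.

Non-H gauche pairs: I(0°)/F(60°); I(0°)/CHO(300°); CH2Cl(240°)/CH3(180°); CH2Cl(240°)/CHO(300°) — 4 interactions.

4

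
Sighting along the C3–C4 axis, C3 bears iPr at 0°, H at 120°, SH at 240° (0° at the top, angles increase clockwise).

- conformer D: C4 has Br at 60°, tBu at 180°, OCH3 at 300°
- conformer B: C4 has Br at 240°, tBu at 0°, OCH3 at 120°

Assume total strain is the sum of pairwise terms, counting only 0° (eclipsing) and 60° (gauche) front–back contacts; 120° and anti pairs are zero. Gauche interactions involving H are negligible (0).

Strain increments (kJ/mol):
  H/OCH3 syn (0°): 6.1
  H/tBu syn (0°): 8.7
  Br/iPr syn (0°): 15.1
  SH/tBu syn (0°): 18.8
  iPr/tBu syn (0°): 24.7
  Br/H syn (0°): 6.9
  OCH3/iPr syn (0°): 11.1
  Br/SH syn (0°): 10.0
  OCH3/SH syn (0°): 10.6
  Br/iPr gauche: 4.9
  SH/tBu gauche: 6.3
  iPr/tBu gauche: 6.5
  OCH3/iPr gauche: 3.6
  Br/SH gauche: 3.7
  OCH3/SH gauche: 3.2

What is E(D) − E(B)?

-22.8 kJ/mol

D is staggered. iPr at 0° is gauche with Br at 60° (4.9); iPr at 0° is gauche with OCH3 at 300° (3.6); SH at 240° is gauche with tBu at 180° (6.3); SH at 240° is gauche with OCH3 at 300° (3.2). Total 18.0 kJ/mol.
B is eclipsed. iPr at 0° is eclipsed with tBu at 0° (24.7); H at 120° is eclipsed with OCH3 at 120° (6.1); SH at 240° is eclipsed with Br at 240° (10.0). Total 40.8 kJ/mol.
E(D) − E(B) = 18.0 − 40.8 = -22.8 kJ/mol.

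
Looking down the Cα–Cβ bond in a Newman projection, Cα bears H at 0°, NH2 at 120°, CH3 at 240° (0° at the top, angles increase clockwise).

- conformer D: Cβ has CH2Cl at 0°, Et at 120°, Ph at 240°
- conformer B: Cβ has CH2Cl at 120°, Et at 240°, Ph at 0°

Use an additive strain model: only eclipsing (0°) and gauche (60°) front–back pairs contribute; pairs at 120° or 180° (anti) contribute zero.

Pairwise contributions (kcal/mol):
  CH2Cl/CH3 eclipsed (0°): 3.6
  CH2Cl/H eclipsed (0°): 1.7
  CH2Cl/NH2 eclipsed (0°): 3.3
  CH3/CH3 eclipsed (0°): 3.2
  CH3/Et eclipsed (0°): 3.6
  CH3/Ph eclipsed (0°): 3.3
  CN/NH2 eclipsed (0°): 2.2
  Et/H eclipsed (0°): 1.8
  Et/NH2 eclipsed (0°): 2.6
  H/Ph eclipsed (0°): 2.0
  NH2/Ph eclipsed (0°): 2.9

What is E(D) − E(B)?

-1.3 kcal/mol

D is eclipsed. H at 0° is eclipsed with CH2Cl at 0° (1.7); NH2 at 120° is eclipsed with Et at 120° (2.6); CH3 at 240° is eclipsed with Ph at 240° (3.3). Total 7.6 kcal/mol.
B is eclipsed. H at 0° is eclipsed with Ph at 0° (2.0); NH2 at 120° is eclipsed with CH2Cl at 120° (3.3); CH3 at 240° is eclipsed with Et at 240° (3.6). Total 8.9 kcal/mol.
E(D) − E(B) = 7.6 − 8.9 = -1.3 kcal/mol.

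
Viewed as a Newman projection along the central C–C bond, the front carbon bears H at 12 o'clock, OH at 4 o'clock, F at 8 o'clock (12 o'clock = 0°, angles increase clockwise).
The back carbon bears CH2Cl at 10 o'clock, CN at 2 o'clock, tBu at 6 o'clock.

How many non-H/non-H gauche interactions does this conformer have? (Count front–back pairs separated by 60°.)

Non-H gauche pairs: OH(120°)/CN(60°); OH(120°)/tBu(180°); F(240°)/CH2Cl(300°); F(240°)/tBu(180°) — 4 interactions.

4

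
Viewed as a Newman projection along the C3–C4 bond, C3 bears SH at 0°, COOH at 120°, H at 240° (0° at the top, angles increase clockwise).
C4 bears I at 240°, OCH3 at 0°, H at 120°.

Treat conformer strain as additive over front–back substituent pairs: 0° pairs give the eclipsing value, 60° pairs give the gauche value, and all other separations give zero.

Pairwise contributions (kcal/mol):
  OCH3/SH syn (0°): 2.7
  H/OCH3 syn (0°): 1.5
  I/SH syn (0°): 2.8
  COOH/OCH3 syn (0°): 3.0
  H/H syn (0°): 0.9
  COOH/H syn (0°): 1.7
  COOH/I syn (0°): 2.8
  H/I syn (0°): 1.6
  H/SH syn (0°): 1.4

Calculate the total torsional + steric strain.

This conformer (eclipsed): SH–OCH3 eclipsed, COOH–H eclipsed, H–I eclipsed; 2.7 + 1.7 + 1.6 = 6.0 kcal/mol.

6.0 kcal/mol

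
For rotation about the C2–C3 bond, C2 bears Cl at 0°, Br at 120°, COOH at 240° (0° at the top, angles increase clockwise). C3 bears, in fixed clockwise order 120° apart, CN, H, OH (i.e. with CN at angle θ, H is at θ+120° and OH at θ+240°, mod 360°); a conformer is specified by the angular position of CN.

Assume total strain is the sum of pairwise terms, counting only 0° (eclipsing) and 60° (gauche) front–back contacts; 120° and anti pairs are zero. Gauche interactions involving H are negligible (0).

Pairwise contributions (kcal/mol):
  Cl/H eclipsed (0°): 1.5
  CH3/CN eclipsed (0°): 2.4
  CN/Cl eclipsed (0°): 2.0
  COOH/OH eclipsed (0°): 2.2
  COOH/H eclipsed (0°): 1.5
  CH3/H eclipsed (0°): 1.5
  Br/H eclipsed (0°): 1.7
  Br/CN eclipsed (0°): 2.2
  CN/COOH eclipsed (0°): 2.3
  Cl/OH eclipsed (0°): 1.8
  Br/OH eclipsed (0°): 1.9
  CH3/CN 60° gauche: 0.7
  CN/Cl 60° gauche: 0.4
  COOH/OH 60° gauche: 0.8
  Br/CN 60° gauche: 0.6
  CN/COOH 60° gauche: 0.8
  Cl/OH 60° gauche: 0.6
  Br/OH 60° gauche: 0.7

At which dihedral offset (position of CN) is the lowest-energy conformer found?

60°

CN at 0° (eclipsed): Cl(0°)/CN(0°) eclipsed 2.0; Br(120°)/H(120°) eclipsed 1.7; COOH(240°)/OH(240°) eclipsed 2.2 → 5.9 kcal/mol.
CN at 60° (staggered): Cl(0°)/CN(60°) gauche 0.4; Cl(0°)/OH(300°) gauche 0.6; Br(120°)/CN(60°) gauche 0.6; COOH(240°)/OH(300°) gauche 0.8 → 2.4 kcal/mol.
CN at 120° (eclipsed): Cl(0°)/OH(0°) eclipsed 1.8; Br(120°)/CN(120°) eclipsed 2.2; COOH(240°)/H(240°) eclipsed 1.5 → 5.5 kcal/mol.
CN at 180° (staggered): Cl(0°)/OH(60°) gauche 0.6; Br(120°)/CN(180°) gauche 0.6; Br(120°)/OH(60°) gauche 0.7; COOH(240°)/CN(180°) gauche 0.8 → 2.7 kcal/mol.
CN at 240° (eclipsed): Cl(0°)/H(0°) eclipsed 1.5; Br(120°)/OH(120°) eclipsed 1.9; COOH(240°)/CN(240°) eclipsed 2.3 → 5.7 kcal/mol.
CN at 300° (staggered): Cl(0°)/CN(300°) gauche 0.4; Br(120°)/OH(180°) gauche 0.7; COOH(240°)/CN(300°) gauche 0.8; COOH(240°)/OH(180°) gauche 0.8 → 2.7 kcal/mol.
The minimum (2.4 kcal/mol) occurs with CN at 60°.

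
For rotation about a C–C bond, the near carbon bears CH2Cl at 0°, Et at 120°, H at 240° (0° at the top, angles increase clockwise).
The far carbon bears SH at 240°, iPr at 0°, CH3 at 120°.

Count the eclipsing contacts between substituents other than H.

Non-H eclipsing pairs: CH2Cl(0°)/iPr(0°); Et(120°)/CH3(120°) — 2 interactions.

2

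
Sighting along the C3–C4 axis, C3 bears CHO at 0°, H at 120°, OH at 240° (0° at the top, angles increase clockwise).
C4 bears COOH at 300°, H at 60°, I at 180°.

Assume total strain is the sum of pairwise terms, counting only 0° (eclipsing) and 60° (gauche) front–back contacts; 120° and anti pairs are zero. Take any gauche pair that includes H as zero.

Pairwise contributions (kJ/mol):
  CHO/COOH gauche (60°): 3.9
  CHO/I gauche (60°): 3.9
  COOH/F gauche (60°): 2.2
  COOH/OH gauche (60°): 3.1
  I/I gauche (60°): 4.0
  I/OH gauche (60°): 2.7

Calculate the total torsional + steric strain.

9.7 kJ/mol

This conformer (staggered): CHO–COOH gauche, OH–COOH gauche, OH–I gauche; 3.9 + 3.1 + 2.7 = 9.7 kJ/mol.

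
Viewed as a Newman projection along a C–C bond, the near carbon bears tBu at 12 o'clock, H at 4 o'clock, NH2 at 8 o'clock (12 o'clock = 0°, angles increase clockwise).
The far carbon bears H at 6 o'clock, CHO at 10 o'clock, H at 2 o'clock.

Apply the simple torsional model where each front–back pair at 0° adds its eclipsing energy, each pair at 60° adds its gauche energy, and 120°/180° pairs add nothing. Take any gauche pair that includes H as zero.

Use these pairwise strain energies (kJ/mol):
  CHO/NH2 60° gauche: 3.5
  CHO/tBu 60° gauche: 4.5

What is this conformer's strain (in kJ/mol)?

8.0 kJ/mol

This conformer (staggered): tBu–CHO gauche, NH2–CHO gauche; 4.5 + 3.5 = 8.0 kJ/mol.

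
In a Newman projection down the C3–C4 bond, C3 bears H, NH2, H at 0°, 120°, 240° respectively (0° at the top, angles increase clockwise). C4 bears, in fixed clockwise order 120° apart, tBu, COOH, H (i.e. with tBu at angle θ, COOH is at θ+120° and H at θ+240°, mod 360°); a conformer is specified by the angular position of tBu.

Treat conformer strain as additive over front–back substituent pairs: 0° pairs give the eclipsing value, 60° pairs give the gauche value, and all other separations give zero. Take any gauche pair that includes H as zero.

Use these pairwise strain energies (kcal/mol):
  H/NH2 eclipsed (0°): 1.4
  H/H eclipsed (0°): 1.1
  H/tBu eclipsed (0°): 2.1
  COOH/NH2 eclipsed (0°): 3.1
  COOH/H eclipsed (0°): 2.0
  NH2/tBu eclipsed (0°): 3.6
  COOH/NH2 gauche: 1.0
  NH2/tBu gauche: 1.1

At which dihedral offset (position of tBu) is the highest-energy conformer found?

120°

tBu at 0° is eclipsed. H at 0° is eclipsed with tBu at 0° (2.1); NH2 at 120° is eclipsed with COOH at 120° (3.1); H at 240° is eclipsed with H at 240° (1.1). Total 6.3 kcal/mol.
tBu at 60° is staggered. NH2 at 120° is gauche with tBu at 60° (1.1); NH2 at 120° is gauche with COOH at 180° (1.0). Total 2.1 kcal/mol.
tBu at 120° is eclipsed. H at 0° is eclipsed with H at 0° (1.1); NH2 at 120° is eclipsed with tBu at 120° (3.6); H at 240° is eclipsed with COOH at 240° (2.0). Total 6.7 kcal/mol.
tBu at 180° is staggered. NH2 at 120° is gauche with tBu at 180° (1.1). Total 1.1 kcal/mol.
tBu at 240° is eclipsed. H at 0° is eclipsed with COOH at 0° (2.0); NH2 at 120° is eclipsed with H at 120° (1.4); H at 240° is eclipsed with tBu at 240° (2.1). Total 5.5 kcal/mol.
tBu at 300° is staggered. NH2 at 120° is gauche with COOH at 60° (1.0). Total 1.0 kcal/mol.
The maximum (6.7 kcal/mol) occurs with tBu at 120°.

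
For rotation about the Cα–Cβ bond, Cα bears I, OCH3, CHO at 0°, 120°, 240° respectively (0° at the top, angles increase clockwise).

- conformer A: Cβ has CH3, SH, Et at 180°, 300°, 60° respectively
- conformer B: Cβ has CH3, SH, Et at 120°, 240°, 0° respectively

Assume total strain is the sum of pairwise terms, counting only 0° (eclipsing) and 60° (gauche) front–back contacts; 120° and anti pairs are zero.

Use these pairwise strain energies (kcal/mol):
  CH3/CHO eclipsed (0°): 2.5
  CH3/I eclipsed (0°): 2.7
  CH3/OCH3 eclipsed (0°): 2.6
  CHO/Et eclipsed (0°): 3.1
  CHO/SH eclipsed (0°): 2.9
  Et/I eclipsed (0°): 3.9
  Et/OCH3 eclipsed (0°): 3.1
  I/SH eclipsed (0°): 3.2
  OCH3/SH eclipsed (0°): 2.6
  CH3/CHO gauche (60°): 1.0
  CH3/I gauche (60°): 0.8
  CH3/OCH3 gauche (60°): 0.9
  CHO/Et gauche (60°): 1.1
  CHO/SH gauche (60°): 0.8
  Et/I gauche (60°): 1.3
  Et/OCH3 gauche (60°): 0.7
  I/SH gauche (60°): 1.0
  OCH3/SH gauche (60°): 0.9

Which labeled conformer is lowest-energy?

A (staggered): I(0°)/SH(300°) gauche 1.0; I(0°)/Et(60°) gauche 1.3; OCH3(120°)/CH3(180°) gauche 0.9; OCH3(120°)/Et(60°) gauche 0.7; CHO(240°)/CH3(180°) gauche 1.0; CHO(240°)/SH(300°) gauche 0.8 → 5.7 kcal/mol.
B (eclipsed): I(0°)/Et(0°) eclipsed 3.9; OCH3(120°)/CH3(120°) eclipsed 2.6; CHO(240°)/SH(240°) eclipsed 2.9 → 9.4 kcal/mol.
A has the lowest total (5.7 kcal/mol).

A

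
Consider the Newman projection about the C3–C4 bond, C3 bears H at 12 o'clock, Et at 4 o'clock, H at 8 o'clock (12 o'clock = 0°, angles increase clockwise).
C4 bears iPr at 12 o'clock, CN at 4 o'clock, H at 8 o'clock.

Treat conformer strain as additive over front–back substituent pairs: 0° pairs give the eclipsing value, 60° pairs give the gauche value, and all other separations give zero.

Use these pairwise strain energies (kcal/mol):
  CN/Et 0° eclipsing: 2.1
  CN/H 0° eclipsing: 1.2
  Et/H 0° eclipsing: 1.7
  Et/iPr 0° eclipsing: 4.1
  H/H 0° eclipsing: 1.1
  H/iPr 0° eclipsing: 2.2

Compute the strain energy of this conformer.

This conformer (eclipsed): H–iPr eclipsed, Et–CN eclipsed, H–H eclipsed; 2.2 + 2.1 + 1.1 = 5.4 kcal/mol.

5.4 kcal/mol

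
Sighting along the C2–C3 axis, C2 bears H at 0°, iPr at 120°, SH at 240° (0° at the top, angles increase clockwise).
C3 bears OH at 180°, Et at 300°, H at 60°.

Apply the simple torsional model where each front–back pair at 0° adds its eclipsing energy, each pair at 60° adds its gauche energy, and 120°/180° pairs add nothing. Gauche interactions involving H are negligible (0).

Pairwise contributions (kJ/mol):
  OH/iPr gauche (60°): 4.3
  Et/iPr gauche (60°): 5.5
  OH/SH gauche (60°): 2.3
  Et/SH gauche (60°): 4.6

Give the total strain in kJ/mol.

This conformer (staggered): iPr–OH gauche, SH–OH gauche, SH–Et gauche; 4.3 + 2.3 + 4.6 = 11.2 kJ/mol.

11.2 kJ/mol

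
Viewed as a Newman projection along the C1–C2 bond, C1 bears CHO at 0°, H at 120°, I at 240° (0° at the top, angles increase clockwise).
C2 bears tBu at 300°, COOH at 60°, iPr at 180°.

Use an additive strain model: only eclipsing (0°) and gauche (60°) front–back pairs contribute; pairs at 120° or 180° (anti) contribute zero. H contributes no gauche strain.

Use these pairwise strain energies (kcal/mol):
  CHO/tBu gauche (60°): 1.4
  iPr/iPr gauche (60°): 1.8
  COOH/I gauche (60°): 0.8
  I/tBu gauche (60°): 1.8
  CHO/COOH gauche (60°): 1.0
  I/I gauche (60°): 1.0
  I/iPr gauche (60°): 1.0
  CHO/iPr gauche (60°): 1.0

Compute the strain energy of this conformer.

This conformer (staggered): CHO–tBu gauche, CHO–COOH gauche, I–tBu gauche, I–iPr gauche; 1.4 + 1.0 + 1.8 + 1.0 = 5.2 kcal/mol.

5.2 kcal/mol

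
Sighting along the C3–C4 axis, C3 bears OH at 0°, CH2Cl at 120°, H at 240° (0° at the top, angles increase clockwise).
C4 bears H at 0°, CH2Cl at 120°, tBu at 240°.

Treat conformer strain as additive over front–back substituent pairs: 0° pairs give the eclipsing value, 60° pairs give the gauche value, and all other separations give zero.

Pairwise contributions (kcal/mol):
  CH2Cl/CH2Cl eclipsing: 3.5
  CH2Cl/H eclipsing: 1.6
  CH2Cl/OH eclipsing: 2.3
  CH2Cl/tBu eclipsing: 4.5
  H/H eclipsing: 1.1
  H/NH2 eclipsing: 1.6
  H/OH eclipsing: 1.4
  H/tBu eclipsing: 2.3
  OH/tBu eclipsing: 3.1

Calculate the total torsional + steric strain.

7.2 kcal/mol

This conformer (eclipsed): OH(0°)/H(0°) eclipsed 1.4; CH2Cl(120°)/CH2Cl(120°) eclipsed 3.5; H(240°)/tBu(240°) eclipsed 2.3 → 7.2 kcal/mol.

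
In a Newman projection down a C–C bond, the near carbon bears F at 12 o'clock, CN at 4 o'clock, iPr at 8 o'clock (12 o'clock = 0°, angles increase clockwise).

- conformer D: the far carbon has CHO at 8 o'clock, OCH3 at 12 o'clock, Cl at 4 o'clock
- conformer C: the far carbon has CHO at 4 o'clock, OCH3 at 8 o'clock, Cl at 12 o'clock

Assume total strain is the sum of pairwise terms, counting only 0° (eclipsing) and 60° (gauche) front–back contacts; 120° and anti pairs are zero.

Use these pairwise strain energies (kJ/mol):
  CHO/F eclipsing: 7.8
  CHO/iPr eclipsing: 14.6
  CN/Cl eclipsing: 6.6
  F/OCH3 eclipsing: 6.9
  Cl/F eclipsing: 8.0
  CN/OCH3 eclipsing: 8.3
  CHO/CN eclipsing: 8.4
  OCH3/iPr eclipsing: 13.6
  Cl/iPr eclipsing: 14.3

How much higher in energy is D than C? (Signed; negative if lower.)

D (eclipsed): F–OCH3 eclipsed, CN–Cl eclipsed, iPr–CHO eclipsed; 6.9 + 6.6 + 14.6 = 28.1 kJ/mol.
C (eclipsed): F–Cl eclipsed, CN–CHO eclipsed, iPr–OCH3 eclipsed; 8.0 + 8.4 + 13.6 = 30.0 kJ/mol.
E(D) − E(C) = 28.1 − 30.0 = -1.9 kJ/mol.

-1.9 kJ/mol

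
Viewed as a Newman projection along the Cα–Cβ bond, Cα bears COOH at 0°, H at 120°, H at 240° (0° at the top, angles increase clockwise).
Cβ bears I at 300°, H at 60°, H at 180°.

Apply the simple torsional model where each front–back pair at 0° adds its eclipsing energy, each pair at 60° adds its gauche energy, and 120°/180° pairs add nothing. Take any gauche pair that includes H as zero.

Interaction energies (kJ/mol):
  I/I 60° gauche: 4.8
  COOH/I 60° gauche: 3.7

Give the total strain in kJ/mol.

3.7 kJ/mol

This conformer is staggered. COOH at 0° is gauche with I at 300° (3.7). Total 3.7 kJ/mol.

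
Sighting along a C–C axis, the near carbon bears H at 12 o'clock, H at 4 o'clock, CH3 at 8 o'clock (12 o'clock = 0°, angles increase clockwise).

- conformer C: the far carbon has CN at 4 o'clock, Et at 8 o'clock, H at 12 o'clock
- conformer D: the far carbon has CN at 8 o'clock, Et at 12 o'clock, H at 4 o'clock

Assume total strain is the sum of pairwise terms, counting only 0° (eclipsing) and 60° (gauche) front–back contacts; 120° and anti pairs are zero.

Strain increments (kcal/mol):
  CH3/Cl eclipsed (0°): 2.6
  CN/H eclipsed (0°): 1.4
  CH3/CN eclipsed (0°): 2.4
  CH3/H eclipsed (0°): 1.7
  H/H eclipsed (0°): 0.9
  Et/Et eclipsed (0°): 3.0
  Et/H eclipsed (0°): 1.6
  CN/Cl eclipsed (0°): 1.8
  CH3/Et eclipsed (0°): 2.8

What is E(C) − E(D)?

C (eclipsed): H–H eclipsed, H–CN eclipsed, CH3–Et eclipsed; 0.9 + 1.4 + 2.8 = 5.1 kcal/mol.
D (eclipsed): H–Et eclipsed, H–H eclipsed, CH3–CN eclipsed; 1.6 + 0.9 + 2.4 = 4.9 kcal/mol.
E(C) − E(D) = 5.1 − 4.9 = +0.2 kcal/mol.

+0.2 kcal/mol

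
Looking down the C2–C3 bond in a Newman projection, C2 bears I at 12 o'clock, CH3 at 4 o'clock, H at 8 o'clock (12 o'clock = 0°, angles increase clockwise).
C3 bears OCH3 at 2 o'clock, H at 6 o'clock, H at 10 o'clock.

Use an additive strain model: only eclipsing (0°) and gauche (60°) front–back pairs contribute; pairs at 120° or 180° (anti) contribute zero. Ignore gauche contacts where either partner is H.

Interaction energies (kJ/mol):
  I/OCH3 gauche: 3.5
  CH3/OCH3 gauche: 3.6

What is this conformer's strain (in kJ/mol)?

7.1 kJ/mol

This conformer (staggered): I(0°)/OCH3(60°) gauche 3.5; CH3(120°)/OCH3(60°) gauche 3.6 → 7.1 kJ/mol.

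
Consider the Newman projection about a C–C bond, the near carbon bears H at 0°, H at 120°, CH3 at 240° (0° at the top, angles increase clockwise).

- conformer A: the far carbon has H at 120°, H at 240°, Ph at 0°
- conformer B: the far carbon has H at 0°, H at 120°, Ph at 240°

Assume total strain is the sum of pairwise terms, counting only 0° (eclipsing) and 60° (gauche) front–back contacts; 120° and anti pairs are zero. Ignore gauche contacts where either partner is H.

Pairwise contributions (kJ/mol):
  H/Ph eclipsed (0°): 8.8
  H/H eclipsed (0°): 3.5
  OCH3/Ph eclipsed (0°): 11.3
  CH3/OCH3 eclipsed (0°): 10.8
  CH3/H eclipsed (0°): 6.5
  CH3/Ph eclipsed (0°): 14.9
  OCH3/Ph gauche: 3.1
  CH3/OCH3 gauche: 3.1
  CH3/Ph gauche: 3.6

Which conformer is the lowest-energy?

A

A is eclipsed. H at 0° is eclipsed with Ph at 0° (8.8); H at 120° is eclipsed with H at 120° (3.5); CH3 at 240° is eclipsed with H at 240° (6.5). Total 18.8 kJ/mol.
B is eclipsed. H at 0° is eclipsed with H at 0° (3.5); H at 120° is eclipsed with H at 120° (3.5); CH3 at 240° is eclipsed with Ph at 240° (14.9). Total 21.9 kJ/mol.
A has the lowest total (18.8 kJ/mol).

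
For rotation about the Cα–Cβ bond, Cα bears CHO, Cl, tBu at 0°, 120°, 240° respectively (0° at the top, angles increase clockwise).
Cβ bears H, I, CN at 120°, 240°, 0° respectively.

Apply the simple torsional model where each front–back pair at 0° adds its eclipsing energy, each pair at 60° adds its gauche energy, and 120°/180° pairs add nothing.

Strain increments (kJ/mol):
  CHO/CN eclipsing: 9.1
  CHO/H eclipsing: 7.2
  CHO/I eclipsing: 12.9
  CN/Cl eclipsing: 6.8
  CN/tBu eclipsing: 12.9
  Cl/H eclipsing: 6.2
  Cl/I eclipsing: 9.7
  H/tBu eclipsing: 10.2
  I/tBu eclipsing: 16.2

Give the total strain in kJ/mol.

This conformer (eclipsed): CHO(0°)/CN(0°) eclipsed 9.1; Cl(120°)/H(120°) eclipsed 6.2; tBu(240°)/I(240°) eclipsed 16.2 → 31.5 kJ/mol.

31.5 kJ/mol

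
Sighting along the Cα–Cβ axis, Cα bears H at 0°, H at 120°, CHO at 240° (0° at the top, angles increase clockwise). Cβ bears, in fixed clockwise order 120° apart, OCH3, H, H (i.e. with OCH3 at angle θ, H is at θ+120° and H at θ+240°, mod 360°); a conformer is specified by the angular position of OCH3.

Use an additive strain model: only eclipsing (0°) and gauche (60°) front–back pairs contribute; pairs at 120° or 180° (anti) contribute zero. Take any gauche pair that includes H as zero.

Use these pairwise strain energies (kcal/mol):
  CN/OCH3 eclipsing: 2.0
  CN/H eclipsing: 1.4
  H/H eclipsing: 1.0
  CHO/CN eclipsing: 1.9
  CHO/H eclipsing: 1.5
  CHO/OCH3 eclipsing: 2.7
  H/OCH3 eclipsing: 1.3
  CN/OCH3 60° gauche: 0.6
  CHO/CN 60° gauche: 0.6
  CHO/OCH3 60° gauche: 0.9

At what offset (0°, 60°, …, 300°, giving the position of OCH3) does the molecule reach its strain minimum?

60°

OCH3 at 0° is eclipsed. H at 0° is eclipsed with OCH3 at 0° (1.3); H at 120° is eclipsed with H at 120° (1.0); CHO at 240° is eclipsed with H at 240° (1.5). Total 3.8 kcal/mol.
OCH3 at 60° (staggered): no non-H gauche contacts → 0.0 kcal/mol.
OCH3 at 120° is eclipsed. H at 0° is eclipsed with H at 0° (1.0); H at 120° is eclipsed with OCH3 at 120° (1.3); CHO at 240° is eclipsed with H at 240° (1.5). Total 3.8 kcal/mol.
OCH3 at 180° is staggered. CHO at 240° is gauche with OCH3 at 180° (0.9). Total 0.9 kcal/mol.
OCH3 at 240° is eclipsed. H at 0° is eclipsed with H at 0° (1.0); H at 120° is eclipsed with H at 120° (1.0); CHO at 240° is eclipsed with OCH3 at 240° (2.7). Total 4.7 kcal/mol.
OCH3 at 300° is staggered. CHO at 240° is gauche with OCH3 at 300° (0.9). Total 0.9 kcal/mol.
The minimum (0.0 kcal/mol) occurs with OCH3 at 60°.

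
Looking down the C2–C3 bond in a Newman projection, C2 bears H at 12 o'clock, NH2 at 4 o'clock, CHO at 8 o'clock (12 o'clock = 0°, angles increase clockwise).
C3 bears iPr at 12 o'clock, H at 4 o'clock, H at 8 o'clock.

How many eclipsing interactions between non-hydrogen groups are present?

Every eclipsing pair involves H, so the count is 0.

0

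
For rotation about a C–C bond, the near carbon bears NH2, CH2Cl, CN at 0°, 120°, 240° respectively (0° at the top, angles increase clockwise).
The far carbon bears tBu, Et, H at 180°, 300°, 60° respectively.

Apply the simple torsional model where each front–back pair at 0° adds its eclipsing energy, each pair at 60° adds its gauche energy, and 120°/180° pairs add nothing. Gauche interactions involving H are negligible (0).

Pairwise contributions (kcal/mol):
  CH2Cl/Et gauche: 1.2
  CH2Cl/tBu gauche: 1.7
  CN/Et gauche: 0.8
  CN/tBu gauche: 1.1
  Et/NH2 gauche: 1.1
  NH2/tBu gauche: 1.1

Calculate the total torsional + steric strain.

This conformer (staggered): NH2(0°)/Et(300°) gauche 1.1; CH2Cl(120°)/tBu(180°) gauche 1.7; CN(240°)/tBu(180°) gauche 1.1; CN(240°)/Et(300°) gauche 0.8 → 4.7 kcal/mol.

4.7 kcal/mol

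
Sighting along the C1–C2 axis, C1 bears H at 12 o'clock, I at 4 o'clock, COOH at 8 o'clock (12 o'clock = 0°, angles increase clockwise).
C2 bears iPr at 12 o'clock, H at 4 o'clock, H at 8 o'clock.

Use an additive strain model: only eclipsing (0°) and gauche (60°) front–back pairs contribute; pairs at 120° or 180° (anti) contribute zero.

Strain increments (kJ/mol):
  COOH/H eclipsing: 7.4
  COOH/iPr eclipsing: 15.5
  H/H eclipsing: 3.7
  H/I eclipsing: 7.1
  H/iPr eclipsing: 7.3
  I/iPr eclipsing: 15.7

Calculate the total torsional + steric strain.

21.8 kJ/mol

This conformer (eclipsed): H(0°)/iPr(0°) eclipsed 7.3; I(120°)/H(120°) eclipsed 7.1; COOH(240°)/H(240°) eclipsed 7.4 → 21.8 kJ/mol.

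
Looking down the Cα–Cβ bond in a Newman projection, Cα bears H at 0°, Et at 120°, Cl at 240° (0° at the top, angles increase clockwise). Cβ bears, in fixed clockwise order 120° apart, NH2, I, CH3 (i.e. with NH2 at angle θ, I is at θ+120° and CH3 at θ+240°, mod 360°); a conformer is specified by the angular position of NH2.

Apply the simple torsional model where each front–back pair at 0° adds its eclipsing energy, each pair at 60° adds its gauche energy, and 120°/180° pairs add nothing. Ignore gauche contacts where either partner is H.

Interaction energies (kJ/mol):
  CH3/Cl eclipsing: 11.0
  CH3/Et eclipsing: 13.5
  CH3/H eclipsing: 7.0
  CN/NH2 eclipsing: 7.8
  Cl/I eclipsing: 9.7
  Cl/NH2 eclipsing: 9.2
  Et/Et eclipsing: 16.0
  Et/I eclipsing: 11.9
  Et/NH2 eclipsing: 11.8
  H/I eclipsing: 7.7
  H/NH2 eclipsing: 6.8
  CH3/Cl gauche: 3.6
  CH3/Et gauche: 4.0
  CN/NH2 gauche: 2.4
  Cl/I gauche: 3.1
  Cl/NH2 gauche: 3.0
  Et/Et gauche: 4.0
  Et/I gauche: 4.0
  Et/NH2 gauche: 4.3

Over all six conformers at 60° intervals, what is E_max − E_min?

NH2 at 0° (eclipsed): H(0°)/NH2(0°) eclipsed 6.8; Et(120°)/I(120°) eclipsed 11.9; Cl(240°)/CH3(240°) eclipsed 11.0 → 29.7 kJ/mol.
NH2 at 60° (staggered): Et(120°)/NH2(60°) gauche 4.3; Et(120°)/I(180°) gauche 4.0; Cl(240°)/I(180°) gauche 3.1; Cl(240°)/CH3(300°) gauche 3.6 → 15.0 kJ/mol.
NH2 at 120° (eclipsed): H(0°)/CH3(0°) eclipsed 7.0; Et(120°)/NH2(120°) eclipsed 11.8; Cl(240°)/I(240°) eclipsed 9.7 → 28.5 kJ/mol.
NH2 at 180° (staggered): Et(120°)/NH2(180°) gauche 4.3; Et(120°)/CH3(60°) gauche 4.0; Cl(240°)/NH2(180°) gauche 3.0; Cl(240°)/I(300°) gauche 3.1 → 14.4 kJ/mol.
NH2 at 240° (eclipsed): H(0°)/I(0°) eclipsed 7.7; Et(120°)/CH3(120°) eclipsed 13.5; Cl(240°)/NH2(240°) eclipsed 9.2 → 30.4 kJ/mol.
NH2 at 300° (staggered): Et(120°)/I(60°) gauche 4.0; Et(120°)/CH3(180°) gauche 4.0; Cl(240°)/NH2(300°) gauche 3.0; Cl(240°)/CH3(180°) gauche 3.6 → 14.6 kJ/mol.
Max at 240° (30.4 kJ/mol), min at 180° (14.4 kJ/mol); barrier = 16.0 kJ/mol.

16.0 kJ/mol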